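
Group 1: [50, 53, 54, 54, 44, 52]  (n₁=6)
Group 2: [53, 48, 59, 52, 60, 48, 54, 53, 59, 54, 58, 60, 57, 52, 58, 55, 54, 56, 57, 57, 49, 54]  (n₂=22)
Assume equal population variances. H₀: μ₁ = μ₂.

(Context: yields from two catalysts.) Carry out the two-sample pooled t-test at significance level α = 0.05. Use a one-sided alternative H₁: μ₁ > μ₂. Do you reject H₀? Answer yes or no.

x̄₁=51.167, s₁=3.817, n₁=6
x̄₂=54.864, s₂=3.629, n₂=22
s_p² = [5·3.817² + 21·3.629²]/26 = 13.4394
SE = √(s_p²·(1/6+1/22)) = 1.6884
t = (51.167−54.864)/1.6884 = -2.1896
df = 26
p-value (one-sided, H₁ greater) = 0.98114
At α=0.05: p ≥ α → fail to reject H₀

reject H₀: no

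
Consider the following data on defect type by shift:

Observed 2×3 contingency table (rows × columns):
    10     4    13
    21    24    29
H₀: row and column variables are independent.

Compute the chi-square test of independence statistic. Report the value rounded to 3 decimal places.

Row totals [27, 74], col totals [31, 28, 42], n=101
χ² = (10−8.29)²/8.29 + (4−7.49)²/7.49 + (13−11.23)²/11.23 + (21−22.71)²/22.71 + (24−20.51)²/20.51 + (29−30.77)²/30.77 = 3.0798
df = 2

test statistic = 3.080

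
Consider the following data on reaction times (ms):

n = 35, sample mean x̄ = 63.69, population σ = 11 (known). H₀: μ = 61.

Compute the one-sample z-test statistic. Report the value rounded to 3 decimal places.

SE = σ/√n = 11/√35 = 1.8593
z = (x̄−μ₀)/SE = (63.69−61)/1.8593 = 1.4468

test statistic = 1.447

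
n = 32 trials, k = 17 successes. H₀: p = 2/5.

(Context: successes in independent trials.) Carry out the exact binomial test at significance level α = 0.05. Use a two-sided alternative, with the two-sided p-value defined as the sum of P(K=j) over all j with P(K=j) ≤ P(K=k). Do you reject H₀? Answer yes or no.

reject H₀: no

Exact binomial: n=32, k=17, p₀=2/5=0.4000
P(X=j) = C(n,j)·p₀^j·(1−p₀)^(n−j); p = Σ P(X=j) over j with P(X=j) ≤ P(X=17)
p-value (two-sided) = 0.14945
At α=0.05: p ≥ α → fail to reject H₀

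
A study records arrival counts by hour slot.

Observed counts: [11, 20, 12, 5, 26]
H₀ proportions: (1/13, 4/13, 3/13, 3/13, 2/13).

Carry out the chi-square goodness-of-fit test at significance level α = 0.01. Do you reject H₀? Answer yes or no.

reject H₀: yes

n = 74; E_i = n·p_i = [5.69, 22.77, 17.08, 17.08, 11.38]
χ² = (11−5.69)²/5.69 + (20−22.77)²/22.77 + (12−17.08)²/17.08 + (5−17.08)²/17.08 + (26−11.38)²/11.38 = 34.0991
df = 4
p-value (upper-tail) = 0.00000
At α=0.01: p < α → reject H₀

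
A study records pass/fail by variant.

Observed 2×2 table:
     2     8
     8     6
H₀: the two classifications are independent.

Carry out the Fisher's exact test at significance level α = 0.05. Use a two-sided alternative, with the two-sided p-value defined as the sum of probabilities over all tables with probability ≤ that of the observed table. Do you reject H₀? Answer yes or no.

reject H₀: no

Margins: r₁=10, r₂=14, c₁=10, c₂=14, n=24
p_obs = C(10,2)·C(14,8)/C(24,10); sum pmf over tables with pmf ≤ p_obs
p-value (two-sided) = 0.10405
At α=0.05: p ≥ α → fail to reject H₀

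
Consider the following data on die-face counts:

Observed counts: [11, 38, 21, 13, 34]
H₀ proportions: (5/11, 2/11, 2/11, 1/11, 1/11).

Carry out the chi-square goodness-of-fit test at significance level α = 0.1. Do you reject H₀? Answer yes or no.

n = 117; E_i = n·p_i = [53.18, 21.27, 21.27, 10.64, 10.64]
χ² = (11−53.18)²/53.18 + (38−21.27)²/21.27 + (21−21.27)²/21.27 + (13−10.64)²/10.64 + (34−10.64)²/10.64 = 98.4590
df = 4
p-value (upper-tail) = 0.00000
At α=0.1: p < α → reject H₀

reject H₀: yes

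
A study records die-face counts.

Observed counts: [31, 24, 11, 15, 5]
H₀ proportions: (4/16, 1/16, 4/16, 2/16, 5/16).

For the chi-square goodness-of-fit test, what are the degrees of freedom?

degrees of freedom = 4

df = k − 1 = 5 − 1 = 4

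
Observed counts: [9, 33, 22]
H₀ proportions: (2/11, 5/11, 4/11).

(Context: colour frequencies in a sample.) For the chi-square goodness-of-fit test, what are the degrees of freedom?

df = k − 1 = 3 − 1 = 2

degrees of freedom = 2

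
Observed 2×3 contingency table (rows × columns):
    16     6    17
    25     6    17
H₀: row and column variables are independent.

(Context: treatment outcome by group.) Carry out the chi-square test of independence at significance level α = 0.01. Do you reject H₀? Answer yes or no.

reject H₀: no

Row totals [39, 48], col totals [41, 12, 34], n=87
χ² = (16−18.38)²/18.38 + (6−5.38)²/5.38 + (17−15.24)²/15.24 + (25−22.62)²/22.62 + (6−6.62)²/6.62 + (17−18.76)²/18.76 = 1.0559
df = 2
p-value (upper-tail) = 0.58982
At α=0.01: p ≥ α → fail to reject H₀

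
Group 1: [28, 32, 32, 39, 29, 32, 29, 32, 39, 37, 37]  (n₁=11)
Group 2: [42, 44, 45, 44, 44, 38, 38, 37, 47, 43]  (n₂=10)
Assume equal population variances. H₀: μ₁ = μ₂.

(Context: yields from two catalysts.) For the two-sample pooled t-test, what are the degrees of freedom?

df = n₁ + n₂ − 2 = 11 + 10 − 2 = 19

degrees of freedom = 19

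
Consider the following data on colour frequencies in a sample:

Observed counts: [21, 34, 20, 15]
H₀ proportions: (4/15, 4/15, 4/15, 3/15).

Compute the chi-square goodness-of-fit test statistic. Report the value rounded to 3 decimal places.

n = 90; E_i = n·p_i = [24.00, 24.00, 24.00, 18.00]
χ² = (21−24.00)²/24.00 + (34−24.00)²/24.00 + (20−24.00)²/24.00 + (15−18.00)²/18.00 = 5.7083
df = 3

test statistic = 5.708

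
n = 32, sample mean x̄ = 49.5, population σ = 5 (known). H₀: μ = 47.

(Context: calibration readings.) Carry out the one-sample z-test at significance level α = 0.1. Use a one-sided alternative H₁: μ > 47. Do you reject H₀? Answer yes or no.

reject H₀: yes

SE = σ/√n = 5/√32 = 0.8839
z = (x̄−μ₀)/SE = (49.5−47)/0.8839 = 2.8284
p-value (one-sided, H₁ greater) = 0.00234
At α=0.1: p < α → reject H₀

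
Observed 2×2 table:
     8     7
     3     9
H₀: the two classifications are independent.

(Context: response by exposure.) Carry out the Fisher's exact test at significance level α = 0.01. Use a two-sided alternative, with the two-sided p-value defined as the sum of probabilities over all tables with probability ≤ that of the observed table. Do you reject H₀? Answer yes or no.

Margins: r₁=15, r₂=12, c₁=11, c₂=16, n=27
p_obs = C(15,8)·C(12,3)/C(27,11); sum pmf over tables with pmf ≤ p_obs
p-value (two-sided) = 0.23883
At α=0.01: p ≥ α → fail to reject H₀

reject H₀: no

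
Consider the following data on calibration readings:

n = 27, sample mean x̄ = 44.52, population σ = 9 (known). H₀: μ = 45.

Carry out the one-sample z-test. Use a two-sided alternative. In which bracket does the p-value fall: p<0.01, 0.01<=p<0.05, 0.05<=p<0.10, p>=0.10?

p-value bracket: p>=0.10

SE = σ/√n = 9/√27 = 1.7321
z = (x̄−μ₀)/SE = (44.52−45)/1.7321 = -0.2771
p-value (two-sided) = 0.78168
→ bracket: p>=0.10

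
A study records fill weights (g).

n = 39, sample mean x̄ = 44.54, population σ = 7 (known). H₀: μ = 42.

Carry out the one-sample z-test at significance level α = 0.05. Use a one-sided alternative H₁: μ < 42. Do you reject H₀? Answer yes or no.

reject H₀: no

SE = σ/√n = 7/√39 = 1.1209
z = (x̄−μ₀)/SE = (44.54−42)/1.1209 = 2.2660
p-value (one-sided, H₁ less) = 0.98828
At α=0.05: p ≥ α → fail to reject H₀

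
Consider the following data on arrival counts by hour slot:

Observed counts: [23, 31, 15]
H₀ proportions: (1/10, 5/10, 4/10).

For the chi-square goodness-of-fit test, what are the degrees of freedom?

df = k − 1 = 3 − 1 = 2

degrees of freedom = 2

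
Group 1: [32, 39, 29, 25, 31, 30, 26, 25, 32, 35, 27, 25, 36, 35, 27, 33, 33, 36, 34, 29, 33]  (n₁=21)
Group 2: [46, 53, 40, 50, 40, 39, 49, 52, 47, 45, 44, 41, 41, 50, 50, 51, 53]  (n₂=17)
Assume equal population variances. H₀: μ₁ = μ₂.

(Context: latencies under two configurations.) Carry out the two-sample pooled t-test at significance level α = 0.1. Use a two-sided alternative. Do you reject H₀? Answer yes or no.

x̄₁=31.048, s₁=4.141, n₁=21
x̄₂=46.529, s₂=4.926, n₂=17
s_p² = [20·4.141² + 16·4.926²]/36 = 20.3108
SE = √(s_p²·(1/21+1/17)) = 1.4704
t = (31.048−46.529)/1.4704 = -10.5293
df = 36
p-value (two-sided) = 0.00000
At α=0.1: p < α → reject H₀

reject H₀: yes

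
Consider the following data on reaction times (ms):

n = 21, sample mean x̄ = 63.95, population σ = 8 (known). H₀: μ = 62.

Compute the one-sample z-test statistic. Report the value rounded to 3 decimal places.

SE = σ/√n = 8/√21 = 1.7457
z = (x̄−μ₀)/SE = (63.95−62)/1.7457 = 1.1170

test statistic = 1.117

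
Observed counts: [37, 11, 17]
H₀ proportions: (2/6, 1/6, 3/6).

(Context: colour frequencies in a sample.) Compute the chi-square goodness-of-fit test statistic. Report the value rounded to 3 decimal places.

test statistic = 18.246

n = 65; E_i = n·p_i = [21.67, 10.83, 32.50]
χ² = (37−21.67)²/21.67 + (11−10.83)²/10.83 + (17−32.50)²/32.50 = 18.2462
df = 2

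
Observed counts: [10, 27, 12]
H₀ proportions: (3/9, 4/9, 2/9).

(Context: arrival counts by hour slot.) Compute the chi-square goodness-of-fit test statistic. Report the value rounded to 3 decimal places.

n = 49; E_i = n·p_i = [16.33, 21.78, 10.89]
χ² = (10−16.33)²/16.33 + (27−21.78)²/21.78 + (12−10.89)²/10.89 = 3.8214
df = 2

test statistic = 3.821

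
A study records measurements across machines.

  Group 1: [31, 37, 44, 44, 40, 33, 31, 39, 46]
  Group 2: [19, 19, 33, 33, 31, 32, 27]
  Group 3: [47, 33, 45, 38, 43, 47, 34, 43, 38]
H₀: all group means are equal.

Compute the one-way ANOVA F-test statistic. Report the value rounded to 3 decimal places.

Group means [38.33, 27.71, 40.89], grand mean 36.280
SSB = Σnᵢ(x̄ᵢ−x̄)² = 742.723; SSW = ΣΣ(x−x̄ᵢ)² = 728.317
MSB = 742.723/2 = 371.3613; MSW = 728.317/22 = 33.1053
F = MSB/MSW = 11.2176
df = (2, 22)

test statistic = 11.218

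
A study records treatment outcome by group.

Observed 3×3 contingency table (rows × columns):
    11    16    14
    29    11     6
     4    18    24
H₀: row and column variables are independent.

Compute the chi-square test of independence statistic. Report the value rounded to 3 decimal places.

test statistic = 33.947

Row totals [41, 46, 46], col totals [44, 45, 44], n=133
χ² = (11−13.56)²/13.56 + (16−13.87)²/13.87 + (14−13.56)²/13.56 + (29−15.22)²/15.22 + (11−15.56)²/15.56 + (6−15.22)²/15.22 + (4−15.22)²/15.22 + (18−15.56)²/15.56 + (24−15.22)²/15.22 = 33.9470
df = 4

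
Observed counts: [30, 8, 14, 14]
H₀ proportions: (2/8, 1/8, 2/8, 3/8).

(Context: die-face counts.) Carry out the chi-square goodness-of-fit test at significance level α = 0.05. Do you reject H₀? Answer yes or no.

n = 66; E_i = n·p_i = [16.50, 8.25, 16.50, 24.75]
χ² = (30−16.50)²/16.50 + (8−8.25)²/8.25 + (14−16.50)²/16.50 + (14−24.75)²/24.75 = 16.1010
df = 3
p-value (upper-tail) = 0.00108
At α=0.05: p < α → reject H₀

reject H₀: yes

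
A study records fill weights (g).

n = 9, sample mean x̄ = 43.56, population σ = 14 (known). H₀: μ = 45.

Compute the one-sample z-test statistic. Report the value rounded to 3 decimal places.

test statistic = -0.309

SE = σ/√n = 14/√9 = 4.6667
z = (x̄−μ₀)/SE = (43.56−45)/4.6667 = -0.3086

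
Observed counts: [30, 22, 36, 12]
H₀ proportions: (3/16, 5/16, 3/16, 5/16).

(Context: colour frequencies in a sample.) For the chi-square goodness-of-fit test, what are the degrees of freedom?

degrees of freedom = 3

df = k − 1 = 4 − 1 = 3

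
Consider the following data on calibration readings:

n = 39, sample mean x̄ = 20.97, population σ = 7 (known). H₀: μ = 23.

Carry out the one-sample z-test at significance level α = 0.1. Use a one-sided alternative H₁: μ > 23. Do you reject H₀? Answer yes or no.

SE = σ/√n = 7/√39 = 1.1209
z = (x̄−μ₀)/SE = (20.97−23)/1.1209 = -1.8110
p-value (one-sided, H₁ greater) = 0.96493
At α=0.1: p ≥ α → fail to reject H₀

reject H₀: no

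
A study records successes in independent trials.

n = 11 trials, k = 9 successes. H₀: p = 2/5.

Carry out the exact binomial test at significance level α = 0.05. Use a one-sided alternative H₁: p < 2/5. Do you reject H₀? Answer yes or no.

Exact binomial: n=11, k=9, p₀=2/5=0.4000
P(X≤9) from Σ C(n,i)·p₀^i·(1−p₀)^(n−i)
p-value (one-sided, H₁ less) = 0.99927
At α=0.05: p ≥ α → fail to reject H₀

reject H₀: no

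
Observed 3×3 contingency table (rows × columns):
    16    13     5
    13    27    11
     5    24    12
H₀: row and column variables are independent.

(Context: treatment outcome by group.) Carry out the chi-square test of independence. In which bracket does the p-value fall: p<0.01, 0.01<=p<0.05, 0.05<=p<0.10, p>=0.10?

Row totals [34, 51, 41], col totals [34, 64, 28], n=126
χ² = (16−9.17)²/9.17 + (13−17.27)²/17.27 + (5−7.56)²/7.56 + (13−13.76)²/13.76 + (27−25.90)²/25.90 + (11−11.33)²/11.33 + (5−11.06)²/11.06 + (24−20.83)²/20.83 + (12−9.11)²/9.11 = 11.8192
df = 4
p-value (upper-tail) = 0.01875
→ bracket: 0.01<=p<0.05

p-value bracket: 0.01<=p<0.05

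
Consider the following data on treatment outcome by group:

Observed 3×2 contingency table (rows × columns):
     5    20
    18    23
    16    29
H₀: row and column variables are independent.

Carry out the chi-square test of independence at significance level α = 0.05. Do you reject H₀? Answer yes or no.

reject H₀: no

Row totals [25, 41, 45], col totals [39, 72], n=111
χ² = (5−8.78)²/8.78 + (20−16.22)²/16.22 + (18−14.41)²/14.41 + (23−26.59)²/26.59 + (16−15.81)²/15.81 + (29−29.19)²/29.19 = 3.8991
df = 2
p-value (upper-tail) = 0.14234
At α=0.05: p ≥ α → fail to reject H₀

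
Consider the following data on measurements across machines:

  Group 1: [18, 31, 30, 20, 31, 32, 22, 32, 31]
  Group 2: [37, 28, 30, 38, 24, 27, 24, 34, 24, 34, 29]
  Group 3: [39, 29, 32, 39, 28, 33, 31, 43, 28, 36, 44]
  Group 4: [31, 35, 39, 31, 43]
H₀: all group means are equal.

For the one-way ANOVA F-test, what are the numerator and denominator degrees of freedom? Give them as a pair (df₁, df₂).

k = 4 groups, N = 36 total
df = (k−1, N−k) = (4−1, 36−4) = (3, 32)

degrees of freedom = [3, 32]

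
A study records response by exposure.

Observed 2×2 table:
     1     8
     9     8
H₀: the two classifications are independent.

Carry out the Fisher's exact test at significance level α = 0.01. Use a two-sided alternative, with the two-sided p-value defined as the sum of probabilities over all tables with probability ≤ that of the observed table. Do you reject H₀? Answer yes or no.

reject H₀: no

Margins: r₁=9, r₂=17, c₁=10, c₂=16, n=26
p_obs = C(9,1)·C(17,9)/C(26,10); sum pmf over tables with pmf ≤ p_obs
p-value (two-sided) = 0.08733
At α=0.01: p ≥ α → fail to reject H₀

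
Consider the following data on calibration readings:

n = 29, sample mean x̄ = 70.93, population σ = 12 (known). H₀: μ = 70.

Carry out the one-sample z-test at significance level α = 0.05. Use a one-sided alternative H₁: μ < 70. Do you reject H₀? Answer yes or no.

reject H₀: no

SE = σ/√n = 12/√29 = 2.2283
z = (x̄−μ₀)/SE = (70.93−70)/2.2283 = 0.4174
p-value (one-sided, H₁ less) = 0.66179
At α=0.05: p ≥ α → fail to reject H₀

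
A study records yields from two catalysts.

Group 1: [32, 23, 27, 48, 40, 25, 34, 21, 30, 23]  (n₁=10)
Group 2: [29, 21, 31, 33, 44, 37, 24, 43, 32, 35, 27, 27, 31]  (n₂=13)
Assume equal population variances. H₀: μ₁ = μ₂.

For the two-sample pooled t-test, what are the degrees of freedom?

degrees of freedom = 21

df = n₁ + n₂ − 2 = 10 + 13 − 2 = 21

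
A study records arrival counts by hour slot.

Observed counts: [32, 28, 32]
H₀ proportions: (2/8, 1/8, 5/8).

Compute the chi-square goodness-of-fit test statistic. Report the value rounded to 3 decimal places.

test statistic = 38.504

n = 92; E_i = n·p_i = [23.00, 11.50, 57.50]
χ² = (32−23.00)²/23.00 + (28−11.50)²/11.50 + (32−57.50)²/57.50 = 38.5043
df = 2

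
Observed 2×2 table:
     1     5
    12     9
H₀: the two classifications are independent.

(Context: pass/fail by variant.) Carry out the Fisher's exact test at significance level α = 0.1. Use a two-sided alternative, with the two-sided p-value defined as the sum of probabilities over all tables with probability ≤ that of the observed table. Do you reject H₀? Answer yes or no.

Margins: r₁=6, r₂=21, c₁=13, c₂=14, n=27
p_obs = C(6,1)·C(21,12)/C(27,13); sum pmf over tables with pmf ≤ p_obs
p-value (two-sided) = 0.16473
At α=0.1: p ≥ α → fail to reject H₀

reject H₀: no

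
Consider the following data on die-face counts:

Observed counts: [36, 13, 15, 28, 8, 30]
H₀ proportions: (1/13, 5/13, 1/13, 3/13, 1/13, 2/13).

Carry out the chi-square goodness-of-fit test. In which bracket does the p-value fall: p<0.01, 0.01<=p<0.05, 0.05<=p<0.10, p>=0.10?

p-value bracket: p<0.01

n = 130; E_i = n·p_i = [10.00, 50.00, 10.00, 30.00, 10.00, 20.00]
χ² = (36−10.00)²/10.00 + (13−50.00)²/50.00 + (15−10.00)²/10.00 + (28−30.00)²/30.00 + (8−10.00)²/10.00 + (30−20.00)²/20.00 = 103.0133
df = 5
p-value (upper-tail) = 0.00000
→ bracket: p<0.01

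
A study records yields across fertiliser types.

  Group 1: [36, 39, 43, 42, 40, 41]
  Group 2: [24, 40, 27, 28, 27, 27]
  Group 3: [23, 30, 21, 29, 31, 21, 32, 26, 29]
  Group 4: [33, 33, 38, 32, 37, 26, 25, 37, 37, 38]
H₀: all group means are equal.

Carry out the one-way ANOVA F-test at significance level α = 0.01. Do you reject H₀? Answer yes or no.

Group means [40.17, 28.83, 26.89, 33.60], grand mean 32.000
SSB = Σnᵢ(x̄ᵢ−x̄)² = 721.044; SSW = ΣΣ(x−x̄ᵢ)² = 544.956
MSB = 721.044/3 = 240.3481; MSW = 544.956/27 = 20.1835
F = MSB/MSW = 11.9081
df = (3, 27)
p-value (upper-tail) = 0.00004
At α=0.01: p < α → reject H₀

reject H₀: yes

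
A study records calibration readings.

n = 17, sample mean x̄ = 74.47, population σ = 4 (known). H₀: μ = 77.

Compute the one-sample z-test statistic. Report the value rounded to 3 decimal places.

SE = σ/√n = 4/√17 = 0.9701
z = (x̄−μ₀)/SE = (74.47−77)/0.9701 = -2.6079

test statistic = -2.608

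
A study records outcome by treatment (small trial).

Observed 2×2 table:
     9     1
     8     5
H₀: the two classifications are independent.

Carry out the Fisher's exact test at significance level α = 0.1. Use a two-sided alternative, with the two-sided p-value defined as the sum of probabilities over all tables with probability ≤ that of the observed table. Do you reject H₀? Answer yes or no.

reject H₀: no

Margins: r₁=10, r₂=13, c₁=17, c₂=6, n=23
p_obs = C(10,9)·C(13,8)/C(23,17); sum pmf over tables with pmf ≤ p_obs
p-value (two-sided) = 0.17902
At α=0.1: p ≥ α → fail to reject H₀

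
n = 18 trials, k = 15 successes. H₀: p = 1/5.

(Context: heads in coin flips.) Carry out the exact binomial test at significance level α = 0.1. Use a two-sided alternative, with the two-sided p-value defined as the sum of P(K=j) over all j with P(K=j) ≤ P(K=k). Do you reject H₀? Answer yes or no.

reject H₀: yes

Exact binomial: n=18, k=15, p₀=1/5=0.2000
P(X=j) = C(n,j)·p₀^j·(1−p₀)^(n−j); p = Σ P(X=j) over j with P(X=j) ≤ P(X=15)
p-value (two-sided) = 0.00000
At α=0.1: p < α → reject H₀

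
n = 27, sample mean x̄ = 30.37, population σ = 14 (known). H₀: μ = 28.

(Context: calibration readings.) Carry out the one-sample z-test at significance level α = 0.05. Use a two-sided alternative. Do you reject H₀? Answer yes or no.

SE = σ/√n = 14/√27 = 2.6943
z = (x̄−μ₀)/SE = (30.37−28)/2.6943 = 0.8796
p-value (two-sided) = 0.37906
At α=0.05: p ≥ α → fail to reject H₀

reject H₀: no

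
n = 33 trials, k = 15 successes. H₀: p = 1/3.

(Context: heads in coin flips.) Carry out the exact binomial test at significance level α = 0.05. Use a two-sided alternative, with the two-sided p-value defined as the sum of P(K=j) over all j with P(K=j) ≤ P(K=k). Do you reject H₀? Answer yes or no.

reject H₀: no

Exact binomial: n=33, k=15, p₀=1/3=0.3333
P(X=j) = C(n,j)·p₀^j·(1−p₀)^(n−j); p = Σ P(X=j) over j with P(X=j) ≤ P(X=15)
p-value (two-sided) = 0.14334
At α=0.05: p ≥ α → fail to reject H₀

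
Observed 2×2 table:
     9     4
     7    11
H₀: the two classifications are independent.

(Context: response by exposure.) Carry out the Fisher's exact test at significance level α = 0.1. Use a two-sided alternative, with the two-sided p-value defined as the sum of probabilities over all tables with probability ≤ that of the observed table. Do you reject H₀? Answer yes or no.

reject H₀: no

Margins: r₁=13, r₂=18, c₁=16, c₂=15, n=31
p_obs = C(13,9)·C(18,7)/C(31,16); sum pmf over tables with pmf ≤ p_obs
p-value (two-sided) = 0.14888
At α=0.1: p ≥ α → fail to reject H₀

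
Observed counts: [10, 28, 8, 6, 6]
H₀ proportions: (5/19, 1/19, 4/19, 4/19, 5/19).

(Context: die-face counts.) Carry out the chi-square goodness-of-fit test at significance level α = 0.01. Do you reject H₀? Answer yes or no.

reject H₀: yes

n = 58; E_i = n·p_i = [15.26, 3.05, 12.21, 12.21, 15.26]
χ² = (10−15.26)²/15.26 + (28−3.05)²/3.05 + (8−12.21)²/12.21 + (6−12.21)²/12.21 + (6−15.26)²/15.26 = 215.9276
df = 4
p-value (upper-tail) = 0.00000
At α=0.01: p < α → reject H₀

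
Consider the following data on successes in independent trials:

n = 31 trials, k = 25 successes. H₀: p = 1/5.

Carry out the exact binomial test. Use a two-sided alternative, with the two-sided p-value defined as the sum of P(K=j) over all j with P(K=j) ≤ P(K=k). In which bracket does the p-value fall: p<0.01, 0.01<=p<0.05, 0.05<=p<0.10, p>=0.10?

p-value bracket: p<0.01

Exact binomial: n=31, k=25, p₀=1/5=0.2000
P(X=j) = C(n,j)·p₀^j·(1−p₀)^(n−j); p = Σ P(X=j) over j with P(X=j) ≤ P(X=25)
p-value (two-sided) = 0.00000
→ bracket: p<0.01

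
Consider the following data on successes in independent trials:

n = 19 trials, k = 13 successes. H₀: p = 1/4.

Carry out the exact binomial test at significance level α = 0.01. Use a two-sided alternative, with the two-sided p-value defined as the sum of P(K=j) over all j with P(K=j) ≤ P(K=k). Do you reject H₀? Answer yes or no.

Exact binomial: n=19, k=13, p₀=1/4=0.2500
P(X=j) = C(n,j)·p₀^j·(1−p₀)^(n−j); p = Σ P(X=j) over j with P(X=j) ≤ P(X=13)
p-value (two-sided) = 0.00008
At α=0.01: p < α → reject H₀

reject H₀: yes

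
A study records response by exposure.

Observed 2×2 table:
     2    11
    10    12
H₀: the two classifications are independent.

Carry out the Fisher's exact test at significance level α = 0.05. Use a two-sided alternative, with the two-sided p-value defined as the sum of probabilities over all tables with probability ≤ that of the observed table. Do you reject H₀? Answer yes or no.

reject H₀: no

Margins: r₁=13, r₂=22, c₁=12, c₂=23, n=35
p_obs = C(13,2)·C(22,10)/C(35,12); sum pmf over tables with pmf ≤ p_obs
p-value (two-sided) = 0.13905
At α=0.05: p ≥ α → fail to reject H₀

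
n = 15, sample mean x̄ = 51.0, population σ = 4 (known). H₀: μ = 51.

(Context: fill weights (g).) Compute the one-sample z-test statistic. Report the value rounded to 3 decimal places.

test statistic = 0.000

SE = σ/√n = 4/√15 = 1.0328
z = (x̄−μ₀)/SE = (51.0−51)/1.0328 = 0.0000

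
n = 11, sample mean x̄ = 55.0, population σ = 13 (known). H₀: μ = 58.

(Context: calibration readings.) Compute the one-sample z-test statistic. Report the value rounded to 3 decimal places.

test statistic = -0.765

SE = σ/√n = 13/√11 = 3.9196
z = (x̄−μ₀)/SE = (55.0−58)/3.9196 = -0.7654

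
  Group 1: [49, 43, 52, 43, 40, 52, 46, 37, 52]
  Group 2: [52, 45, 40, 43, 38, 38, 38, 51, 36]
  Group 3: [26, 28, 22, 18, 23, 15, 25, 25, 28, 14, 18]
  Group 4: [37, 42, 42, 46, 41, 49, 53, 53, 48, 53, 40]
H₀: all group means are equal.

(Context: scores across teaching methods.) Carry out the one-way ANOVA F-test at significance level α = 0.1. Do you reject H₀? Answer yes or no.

Group means [46.00, 42.33, 22.00, 45.82], grand mean 38.525
SSB = Σnᵢ(x̄ᵢ−x̄)² = 4222.339; SSW = ΣΣ(x−x̄ᵢ)² = 1115.636
MSB = 4222.339/3 = 1407.4462; MSW = 1115.636/36 = 30.9899
F = MSB/MSW = 45.4163
df = (3, 36)
p-value (upper-tail) = 0.00000
At α=0.1: p < α → reject H₀

reject H₀: yes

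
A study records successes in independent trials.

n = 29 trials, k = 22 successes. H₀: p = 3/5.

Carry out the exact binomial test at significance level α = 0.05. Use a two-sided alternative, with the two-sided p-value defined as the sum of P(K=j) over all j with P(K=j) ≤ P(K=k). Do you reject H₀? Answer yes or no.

Exact binomial: n=29, k=22, p₀=3/5=0.6000
P(X=j) = C(n,j)·p₀^j·(1−p₀)^(n−j); p = Σ P(X=j) over j with P(X=j) ≤ P(X=22)
p-value (two-sided) = 0.08987
At α=0.05: p ≥ α → fail to reject H₀

reject H₀: no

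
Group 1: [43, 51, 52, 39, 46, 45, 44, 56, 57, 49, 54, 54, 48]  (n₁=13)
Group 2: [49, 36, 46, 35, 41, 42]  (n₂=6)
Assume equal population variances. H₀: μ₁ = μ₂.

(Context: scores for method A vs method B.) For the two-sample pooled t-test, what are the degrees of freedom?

degrees of freedom = 17

df = n₁ + n₂ − 2 = 13 + 6 − 2 = 17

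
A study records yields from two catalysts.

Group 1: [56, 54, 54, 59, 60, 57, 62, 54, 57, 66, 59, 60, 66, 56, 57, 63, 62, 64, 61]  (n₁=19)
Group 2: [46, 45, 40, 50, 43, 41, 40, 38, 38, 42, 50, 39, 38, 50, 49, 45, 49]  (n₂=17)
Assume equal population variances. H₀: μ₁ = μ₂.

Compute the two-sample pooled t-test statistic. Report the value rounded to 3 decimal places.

x̄₁=59.316, s₁=3.845, n₁=19
x̄₂=43.706, s₂=4.620, n₂=17
s_p² = [18·3.845² + 16·4.620²]/34 = 17.8716
SE = √(s_p²·(1/19+1/17)) = 1.4113
t = (59.316−43.706)/1.4113 = 11.0603
df = 34

test statistic = 11.060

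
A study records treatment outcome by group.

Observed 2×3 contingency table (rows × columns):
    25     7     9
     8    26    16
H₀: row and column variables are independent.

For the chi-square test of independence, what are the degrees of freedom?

degrees of freedom = 2

df = (r−1)(c−1) = (2−1)·(3−1) = 2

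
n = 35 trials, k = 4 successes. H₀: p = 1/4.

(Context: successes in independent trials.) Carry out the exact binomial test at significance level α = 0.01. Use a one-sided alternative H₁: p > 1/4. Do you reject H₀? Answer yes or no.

reject H₀: no

Exact binomial: n=35, k=4, p₀=1/4=0.2500
P(X≥4) from Σ C(n,i)·p₀^i·(1−p₀)^(n−i)
p-value (one-sided, H₁ greater) = 0.98639
At α=0.01: p ≥ α → fail to reject H₀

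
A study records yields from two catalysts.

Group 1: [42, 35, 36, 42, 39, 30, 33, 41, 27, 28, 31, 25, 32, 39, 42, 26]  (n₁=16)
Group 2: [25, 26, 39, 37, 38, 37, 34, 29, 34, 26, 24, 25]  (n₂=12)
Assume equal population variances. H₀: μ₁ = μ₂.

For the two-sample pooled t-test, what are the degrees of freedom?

degrees of freedom = 26

df = n₁ + n₂ − 2 = 16 + 12 − 2 = 26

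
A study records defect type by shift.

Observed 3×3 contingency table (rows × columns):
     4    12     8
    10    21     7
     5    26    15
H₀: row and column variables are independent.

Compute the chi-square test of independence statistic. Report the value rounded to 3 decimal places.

test statistic = 4.815

Row totals [24, 38, 46], col totals [19, 59, 30], n=108
χ² = (4−4.22)²/4.22 + (12−13.11)²/13.11 + (8−6.67)²/6.67 + (10−6.69)²/6.69 + (21−20.76)²/20.76 + (7−10.56)²/10.56 + (5−8.09)²/8.09 + (26−25.13)²/25.13 + (15−12.78)²/12.78 = 4.8151
df = 4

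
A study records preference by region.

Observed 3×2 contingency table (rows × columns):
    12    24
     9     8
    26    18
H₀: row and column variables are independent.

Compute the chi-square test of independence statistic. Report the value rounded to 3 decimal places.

test statistic = 5.426

Row totals [36, 17, 44], col totals [47, 50], n=97
χ² = (12−17.44)²/17.44 + (24−18.56)²/18.56 + (9−8.24)²/8.24 + (8−8.76)²/8.76 + (26−21.32)²/21.32 + (18−22.68)²/22.68 = 5.4258
df = 2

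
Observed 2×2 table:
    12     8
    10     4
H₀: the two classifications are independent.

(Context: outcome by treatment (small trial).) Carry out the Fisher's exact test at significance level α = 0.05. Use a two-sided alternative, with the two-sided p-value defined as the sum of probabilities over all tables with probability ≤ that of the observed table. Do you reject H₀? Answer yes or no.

reject H₀: no

Margins: r₁=20, r₂=14, c₁=22, c₂=12, n=34
p_obs = C(20,12)·C(14,10)/C(34,22); sum pmf over tables with pmf ≤ p_obs
p-value (two-sided) = 0.71698
At α=0.05: p ≥ α → fail to reject H₀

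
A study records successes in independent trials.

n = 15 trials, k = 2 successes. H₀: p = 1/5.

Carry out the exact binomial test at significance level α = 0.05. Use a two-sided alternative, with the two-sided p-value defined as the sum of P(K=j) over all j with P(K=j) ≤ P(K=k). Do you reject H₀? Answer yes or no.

reject H₀: no

Exact binomial: n=15, k=2, p₀=1/5=0.2000
P(X=j) = C(n,j)·p₀^j·(1−p₀)^(n−j); p = Σ P(X=j) over j with P(X=j) ≤ P(X=2)
p-value (two-sided) = 0.74986
At α=0.05: p ≥ α → fail to reject H₀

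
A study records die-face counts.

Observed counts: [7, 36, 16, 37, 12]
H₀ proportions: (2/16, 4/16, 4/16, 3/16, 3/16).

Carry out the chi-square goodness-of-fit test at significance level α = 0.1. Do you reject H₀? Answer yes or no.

n = 108; E_i = n·p_i = [13.50, 27.00, 27.00, 20.25, 20.25]
χ² = (7−13.50)²/13.50 + (36−27.00)²/27.00 + (16−27.00)²/27.00 + (37−20.25)²/20.25 + (12−20.25)²/20.25 = 27.8272
df = 4
p-value (upper-tail) = 0.00001
At α=0.1: p < α → reject H₀

reject H₀: yes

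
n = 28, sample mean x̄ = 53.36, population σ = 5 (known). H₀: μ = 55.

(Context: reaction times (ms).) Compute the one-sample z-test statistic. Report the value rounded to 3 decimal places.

SE = σ/√n = 5/√28 = 0.9449
z = (x̄−μ₀)/SE = (53.36−55)/0.9449 = -1.7356

test statistic = -1.736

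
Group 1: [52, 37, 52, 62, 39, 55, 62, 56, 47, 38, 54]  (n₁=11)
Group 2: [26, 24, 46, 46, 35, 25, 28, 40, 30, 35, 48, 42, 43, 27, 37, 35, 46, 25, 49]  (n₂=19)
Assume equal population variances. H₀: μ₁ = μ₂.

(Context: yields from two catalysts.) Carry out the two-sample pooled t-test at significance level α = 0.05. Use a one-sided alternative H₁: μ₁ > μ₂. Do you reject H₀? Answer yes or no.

x̄₁=50.364, s₁=9.025, n₁=11
x̄₂=36.158, s₂=8.770, n₂=19
s_p² = [10·9.025² + 18·8.770²]/28 = 78.5383
SE = √(s_p²·(1/11+1/19)) = 3.3576
t = (50.364−36.158)/3.3576 = 4.2309
df = 28
p-value (one-sided, H₁ greater) = 0.00011
At α=0.05: p < α → reject H₀

reject H₀: yes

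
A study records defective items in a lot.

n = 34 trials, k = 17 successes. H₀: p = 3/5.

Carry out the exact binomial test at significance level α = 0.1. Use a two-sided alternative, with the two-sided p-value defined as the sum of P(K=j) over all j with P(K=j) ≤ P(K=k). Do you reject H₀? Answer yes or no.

reject H₀: no

Exact binomial: n=34, k=17, p₀=3/5=0.6000
P(X=j) = C(n,j)·p₀^j·(1−p₀)^(n−j); p = Σ P(X=j) over j with P(X=j) ≤ P(X=17)
p-value (two-sided) = 0.29334
At α=0.1: p ≥ α → fail to reject H₀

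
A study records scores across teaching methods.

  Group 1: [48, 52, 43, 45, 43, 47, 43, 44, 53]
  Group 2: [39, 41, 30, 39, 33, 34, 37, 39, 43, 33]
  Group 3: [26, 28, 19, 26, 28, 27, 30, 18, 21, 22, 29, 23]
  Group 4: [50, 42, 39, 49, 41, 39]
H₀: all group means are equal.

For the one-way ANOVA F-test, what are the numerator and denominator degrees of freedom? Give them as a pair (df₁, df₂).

k = 4 groups, N = 37 total
df = (k−1, N−k) = (4−1, 37−4) = (3, 33)

degrees of freedom = [3, 33]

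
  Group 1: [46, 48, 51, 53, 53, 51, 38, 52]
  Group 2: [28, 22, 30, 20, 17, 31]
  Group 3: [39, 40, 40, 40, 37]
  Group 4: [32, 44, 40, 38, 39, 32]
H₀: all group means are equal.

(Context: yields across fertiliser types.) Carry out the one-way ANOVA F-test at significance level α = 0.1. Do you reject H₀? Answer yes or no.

reject H₀: yes

Group means [49.00, 24.67, 39.20, 37.50], grand mean 38.440
SSB = Σnᵢ(x̄ᵢ−x̄)² = 2038.527; SSW = ΣΣ(x−x̄ᵢ)² = 465.633
MSB = 2038.527/3 = 679.5089; MSW = 465.633/21 = 22.1730
F = MSB/MSW = 30.6458
df = (3, 21)
p-value (upper-tail) = 0.00000
At α=0.1: p < α → reject H₀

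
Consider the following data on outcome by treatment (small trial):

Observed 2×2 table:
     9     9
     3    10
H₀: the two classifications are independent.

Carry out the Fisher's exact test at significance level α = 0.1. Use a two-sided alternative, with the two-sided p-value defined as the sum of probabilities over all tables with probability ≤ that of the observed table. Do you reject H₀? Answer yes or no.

Margins: r₁=18, r₂=13, c₁=12, c₂=19, n=31
p_obs = C(18,9)·C(13,3)/C(31,12); sum pmf over tables with pmf ≤ p_obs
p-value (two-sided) = 0.15815
At α=0.1: p ≥ α → fail to reject H₀

reject H₀: no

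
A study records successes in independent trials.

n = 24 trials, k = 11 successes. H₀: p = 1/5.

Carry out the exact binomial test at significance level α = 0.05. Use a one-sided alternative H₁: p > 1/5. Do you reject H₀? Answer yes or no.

reject H₀: yes

Exact binomial: n=24, k=11, p₀=1/5=0.2000
P(X≥11) from Σ C(n,i)·p₀^i·(1−p₀)^(n−i)
p-value (one-sided, H₁ greater) = 0.00379
At α=0.05: p < α → reject H₀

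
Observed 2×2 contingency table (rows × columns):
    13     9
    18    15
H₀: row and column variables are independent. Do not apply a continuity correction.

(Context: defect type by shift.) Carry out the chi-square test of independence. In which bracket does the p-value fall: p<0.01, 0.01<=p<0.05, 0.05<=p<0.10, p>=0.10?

p-value bracket: p>=0.10

Row totals [22, 33], col totals [31, 24], n=55
χ² = (13−12.40)²/12.40 + (9−9.60)²/9.60 + (18−18.60)²/18.60 + (15−14.40)²/14.40 = 0.1109
df = 1
p-value (upper-tail) = 0.73914
→ bracket: p>=0.10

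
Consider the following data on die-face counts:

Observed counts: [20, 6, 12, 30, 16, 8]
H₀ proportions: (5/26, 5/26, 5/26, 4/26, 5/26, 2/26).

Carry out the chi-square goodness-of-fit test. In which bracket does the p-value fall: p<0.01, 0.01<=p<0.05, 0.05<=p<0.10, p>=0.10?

n = 92; E_i = n·p_i = [17.69, 17.69, 17.69, 14.15, 17.69, 7.08]
χ² = (20−17.69)²/17.69 + (6−17.69)²/17.69 + (12−17.69)²/17.69 + (30−14.15)²/14.15 + (16−17.69)²/17.69 + (8−7.08)²/7.08 = 27.8826
df = 5
p-value (upper-tail) = 0.00004
→ bracket: p<0.01

p-value bracket: p<0.01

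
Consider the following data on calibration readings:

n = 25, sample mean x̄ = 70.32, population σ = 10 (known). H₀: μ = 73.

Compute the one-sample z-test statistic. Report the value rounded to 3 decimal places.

SE = σ/√n = 10/√25 = 2.0000
z = (x̄−μ₀)/SE = (70.32−73)/2.0000 = -1.3400

test statistic = -1.340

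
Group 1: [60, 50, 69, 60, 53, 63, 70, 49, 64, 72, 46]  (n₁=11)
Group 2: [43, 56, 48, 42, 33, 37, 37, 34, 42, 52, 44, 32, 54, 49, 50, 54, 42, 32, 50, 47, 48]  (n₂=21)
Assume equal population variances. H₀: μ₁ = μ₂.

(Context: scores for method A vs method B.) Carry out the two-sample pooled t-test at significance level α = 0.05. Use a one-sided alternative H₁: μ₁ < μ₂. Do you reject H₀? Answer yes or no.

reject H₀: no

x̄₁=59.636, s₁=9.025, n₁=11
x̄₂=44.095, s₂=7.635, n₂=21
s_p² = [10·9.025² + 20·7.635²]/30 = 66.0118
SE = √(s_p²·(1/11+1/21)) = 3.0240
t = (59.636−44.095)/3.0240 = 5.1393
df = 30
p-value (one-sided, H₁ less) = 0.99999
At α=0.05: p ≥ α → fail to reject H₀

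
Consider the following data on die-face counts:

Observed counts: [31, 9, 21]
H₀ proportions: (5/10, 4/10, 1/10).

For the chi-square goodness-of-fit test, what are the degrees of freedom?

degrees of freedom = 2

df = k − 1 = 3 − 1 = 2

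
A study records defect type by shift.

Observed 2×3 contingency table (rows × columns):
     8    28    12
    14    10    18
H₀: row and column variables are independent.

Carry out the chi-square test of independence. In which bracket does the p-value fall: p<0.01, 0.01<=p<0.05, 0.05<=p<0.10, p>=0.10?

p-value bracket: p<0.01

Row totals [48, 42], col totals [22, 38, 30], n=90
χ² = (8−11.73)²/11.73 + (28−20.27)²/20.27 + (12−16.00)²/16.00 + (14−10.27)²/10.27 + (10−17.73)²/17.73 + (18−14.00)²/14.00 = 11.0116
df = 2
p-value (upper-tail) = 0.00406
→ bracket: p<0.01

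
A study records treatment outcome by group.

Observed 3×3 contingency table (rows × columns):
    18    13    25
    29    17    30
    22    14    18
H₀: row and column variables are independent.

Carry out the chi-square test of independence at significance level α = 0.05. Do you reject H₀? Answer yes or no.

reject H₀: no

Row totals [56, 76, 54], col totals [69, 44, 73], n=186
χ² = (18−20.77)²/20.77 + (13−13.25)²/13.25 + (25−21.98)²/21.98 + (29−28.19)²/28.19 + (17−17.98)²/17.98 + (30−29.83)²/29.83 + (22−20.03)²/20.03 + (14−12.77)²/12.77 + (18−21.19)²/21.19 = 1.6599
df = 4
p-value (upper-tail) = 0.79798
At α=0.05: p ≥ α → fail to reject H₀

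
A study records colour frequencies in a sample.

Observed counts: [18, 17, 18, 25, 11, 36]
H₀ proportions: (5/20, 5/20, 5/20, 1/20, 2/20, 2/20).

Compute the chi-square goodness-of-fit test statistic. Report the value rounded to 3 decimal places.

n = 125; E_i = n·p_i = [31.25, 31.25, 31.25, 6.25, 12.50, 12.50]
χ² = (18−31.25)²/31.25 + (17−31.25)²/31.25 + (18−31.25)²/31.25 + (25−6.25)²/6.25 + (11−12.50)²/12.50 + (36−12.50)²/12.50 = 118.3440
df = 5

test statistic = 118.344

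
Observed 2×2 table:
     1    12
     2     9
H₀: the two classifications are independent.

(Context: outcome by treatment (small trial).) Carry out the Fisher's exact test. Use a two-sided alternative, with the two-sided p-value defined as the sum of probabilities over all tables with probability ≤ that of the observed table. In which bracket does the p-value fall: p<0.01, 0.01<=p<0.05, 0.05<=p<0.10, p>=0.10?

Margins: r₁=13, r₂=11, c₁=3, c₂=21, n=24
p_obs = C(13,1)·C(11,2)/C(24,3); sum pmf over tables with pmf ≤ p_obs
p-value (two-sided) = 0.57609
→ bracket: p>=0.10

p-value bracket: p>=0.10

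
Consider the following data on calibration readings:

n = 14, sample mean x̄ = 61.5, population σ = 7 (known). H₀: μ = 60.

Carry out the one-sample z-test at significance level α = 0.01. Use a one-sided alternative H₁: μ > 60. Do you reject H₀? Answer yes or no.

reject H₀: no

SE = σ/√n = 7/√14 = 1.8708
z = (x̄−μ₀)/SE = (61.5−60)/1.8708 = 0.8018
p-value (one-sided, H₁ greater) = 0.21134
At α=0.01: p ≥ α → fail to reject H₀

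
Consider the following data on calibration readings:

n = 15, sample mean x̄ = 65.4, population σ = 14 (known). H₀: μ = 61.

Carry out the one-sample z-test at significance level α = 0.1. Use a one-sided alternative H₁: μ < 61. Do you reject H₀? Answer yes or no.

reject H₀: no

SE = σ/√n = 14/√15 = 3.6148
z = (x̄−μ₀)/SE = (65.4−61)/3.6148 = 1.2172
p-value (one-sided, H₁ less) = 0.88824
At α=0.1: p ≥ α → fail to reject H₀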